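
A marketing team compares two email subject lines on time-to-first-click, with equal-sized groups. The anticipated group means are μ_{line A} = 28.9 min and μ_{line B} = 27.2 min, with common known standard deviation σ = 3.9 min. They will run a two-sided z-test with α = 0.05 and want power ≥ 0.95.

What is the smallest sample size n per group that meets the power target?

Standardized effect: d = |μ_{line A} − μ_{line B}| / σ = |28.9 − 27.2| / 3.9 = 0.4359
Set Φ(δ − 1.960) = 0.95; then δ − 1.960 = Φ⁻¹(0.95) = 1.645, giving δ = 3.605.
(Ignoring the negligible lower-tail rejection probability gives the usual closed-form inversion.)
δ = d·√(n/2) ⇒ n = 2(δ/d)² = 2 × (3.605 / 0.4359)² = 136.78.
Rounding up, n = 137 per group.

n = 137 per group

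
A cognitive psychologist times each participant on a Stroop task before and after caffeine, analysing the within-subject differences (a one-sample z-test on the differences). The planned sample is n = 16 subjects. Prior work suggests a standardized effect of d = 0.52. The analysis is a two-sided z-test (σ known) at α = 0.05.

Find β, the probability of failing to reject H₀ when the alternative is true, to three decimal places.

β ≈ 0.452

Noncentrality parameter: λ = d·√n = 0.52 × √16 = 2.0800
Two-sided α = 0.05 → critical value z_{0.025} = 1.960.
Power = Φ(λ − 1.960) + Φ(−λ − 1.960) = Φ(0.120) + Φ(-4.040) = 0.5478 + 0.0000 = 0.5478.
Type II error: β = 1 − power = 1 − 0.5478 = 0.4522.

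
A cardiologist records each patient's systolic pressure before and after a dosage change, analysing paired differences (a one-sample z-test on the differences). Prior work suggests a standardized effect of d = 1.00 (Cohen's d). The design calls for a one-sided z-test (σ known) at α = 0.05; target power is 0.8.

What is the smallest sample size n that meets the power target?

Set Φ(δ − 1.645) = 0.8; then δ − 1.645 = Φ⁻¹(0.8) = 0.842, giving δ = 2.486.
δ = d·√n ⇒ n = (δ/d)² = (2.486 / 1.00)² = 6.18.
Rounding up, n = 7.

n = 7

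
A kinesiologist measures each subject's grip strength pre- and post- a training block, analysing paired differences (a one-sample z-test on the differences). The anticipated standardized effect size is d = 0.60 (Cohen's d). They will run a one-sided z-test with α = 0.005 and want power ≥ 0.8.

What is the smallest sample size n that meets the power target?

Set Φ(δ − 2.576) = 0.8; then δ − 2.576 = Φ⁻¹(0.8) = 0.842, giving δ = 3.417.
δ = d·√n ⇒ n = (δ/d)² = (3.417 / 0.60)² = 32.44.
Round up to the next whole unit.

n = 33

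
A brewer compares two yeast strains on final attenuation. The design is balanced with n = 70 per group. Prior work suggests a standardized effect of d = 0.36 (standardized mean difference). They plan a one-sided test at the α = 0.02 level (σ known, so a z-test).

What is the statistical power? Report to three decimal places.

Power ≈ 0.530

Noncentrality parameter: δ = d·√(n/2) = 0.36 × √(70/2) = 2.1298
Critical value for a one-sided test at α = 0.02: z_α = 2.054.
Power = P(Z > 2.054 − δ) = Φ(0.076) = 0.5303.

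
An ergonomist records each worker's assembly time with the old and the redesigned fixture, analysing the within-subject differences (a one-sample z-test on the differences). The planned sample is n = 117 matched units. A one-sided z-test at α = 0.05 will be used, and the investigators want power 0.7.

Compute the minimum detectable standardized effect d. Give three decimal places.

Need Φ(δ − 1.645) = 0.7, so δ = 1.645 + 0.524 = 2.169.
δ = d·√n ⇒ d = δ/√n = 2.169/√117 = 0.2005.

d ≈ 0.201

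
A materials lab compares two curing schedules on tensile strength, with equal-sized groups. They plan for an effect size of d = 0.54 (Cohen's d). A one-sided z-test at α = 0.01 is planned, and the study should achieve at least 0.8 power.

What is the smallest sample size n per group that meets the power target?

n = 69 per group

Set Φ(δ − 2.326) = 0.8; then δ − 2.326 = Φ⁻¹(0.8) = 0.842, giving δ = 3.168.
δ = d·√(n/2) ⇒ n = 2(δ/d)² = 2 × (3.168 / 0.54)² = 68.83.
Rounding up, n = 69 per group.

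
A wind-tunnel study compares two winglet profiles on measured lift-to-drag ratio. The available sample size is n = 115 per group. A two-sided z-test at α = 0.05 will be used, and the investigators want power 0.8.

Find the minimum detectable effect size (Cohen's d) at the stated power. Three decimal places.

d ≈ 0.369

Need Φ(δ − 1.960) = 0.8, so δ = 1.960 + 0.842 = 2.802.
(The second rejection-region term Φ(−δ − z_{α/2}) is negligible and dropped.)
δ = d·√(n/2) ⇒ d = δ/√(n/2) = 2.802/√(115/2) = 0.3695.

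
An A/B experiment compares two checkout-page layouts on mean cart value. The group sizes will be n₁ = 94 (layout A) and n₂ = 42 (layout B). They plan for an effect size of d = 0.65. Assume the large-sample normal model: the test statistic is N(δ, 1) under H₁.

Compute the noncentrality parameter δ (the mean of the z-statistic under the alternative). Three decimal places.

The noncentrality parameter scales effect size by the design's sample-size factor: δ = d / √(1/n₁ + 1/n₂) = 0.65 / √(1/94 + 1/42) = 3.5021

δ ≈ 3.502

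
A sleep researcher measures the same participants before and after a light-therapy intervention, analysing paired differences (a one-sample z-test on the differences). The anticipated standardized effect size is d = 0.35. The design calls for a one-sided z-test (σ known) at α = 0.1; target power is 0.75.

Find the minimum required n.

Set Φ(δ − 1.282) = 0.75; then δ − 1.282 = Φ⁻¹(0.75) = 0.674, giving δ = 1.956.
δ = d·√n ⇒ n = (δ/d)² = (1.956 / 0.35)² = 31.23.
Round up to the next whole unit.

n = 32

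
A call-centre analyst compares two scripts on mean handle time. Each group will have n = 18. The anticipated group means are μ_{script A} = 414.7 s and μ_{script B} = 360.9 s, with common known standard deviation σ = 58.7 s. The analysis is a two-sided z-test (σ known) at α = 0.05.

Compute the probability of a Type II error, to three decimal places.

Standardized effect: d = |μ_{script A} − μ_{script B}| / σ = |414.7 − 360.9| / 58.7 = 0.9165
Noncentrality parameter: δ = d·√(n/2) = 0.9165 × √(18/2) = 2.7496
Critical value for a two-sided test at α = 0.05: z_{α/2} = 1.960.
Power = Φ(δ − 1.960) + Φ(−δ − 1.960) = Φ(0.790) + Φ(-4.710) = 0.7851 + 0.0000 = 0.7851.
Type II error: β = 1 − power = 1 − 0.7851 = 0.2149.

β ≈ 0.215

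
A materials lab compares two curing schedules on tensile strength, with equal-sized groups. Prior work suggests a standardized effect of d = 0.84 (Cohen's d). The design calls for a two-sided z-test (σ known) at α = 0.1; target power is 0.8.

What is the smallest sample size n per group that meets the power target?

n = 18 per group

For power 0.8 need Φ(δ − z_{0.05}) = 0.8, so δ = z_{0.05} + z_{0.20} = 1.645 + 0.842 = 2.486.
(Ignoring the negligible lower-tail rejection probability gives the usual closed-form inversion.)
δ = d·√(n/2) ⇒ n = 2(δ/d)² = 2 × (2.486 / 0.84)² = 17.52.
Rounding up, n = 18 per group.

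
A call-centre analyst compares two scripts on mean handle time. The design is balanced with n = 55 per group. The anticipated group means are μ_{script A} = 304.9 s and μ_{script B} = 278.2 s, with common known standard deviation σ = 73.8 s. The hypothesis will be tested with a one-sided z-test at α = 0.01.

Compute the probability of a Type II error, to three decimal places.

Standardized effect: d = |μ_{script A} − μ_{script B}| / σ = |304.9 − 278.2| / 73.8 = 0.3618
Noncentrality parameter: δ = d·√(n/2) = 0.3618 × √(55/2) = 1.8972
One-sided α = 0.01 → critical value z_{0.01} = 2.326.
Power = P(Z > 2.326 − δ) = Φ(-0.429) = 0.3339.
Type II error: β = 1 − power = 1 − 0.3339 = 0.6661.

β ≈ 0.666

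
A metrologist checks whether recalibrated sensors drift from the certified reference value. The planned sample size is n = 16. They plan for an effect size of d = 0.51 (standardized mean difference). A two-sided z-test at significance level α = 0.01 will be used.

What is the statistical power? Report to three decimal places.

Noncentrality parameter: δ = d·√n = 0.51 × √16 = 2.0400
Critical value for a two-sided test at α = 0.01: z_{α/2} = 2.576.
Power = Φ(δ − 2.576) + Φ(−δ − 2.576) = Φ(-0.536) + Φ(-4.616) = 0.2960 + 0.0000 = 0.2960.

Power ≈ 0.296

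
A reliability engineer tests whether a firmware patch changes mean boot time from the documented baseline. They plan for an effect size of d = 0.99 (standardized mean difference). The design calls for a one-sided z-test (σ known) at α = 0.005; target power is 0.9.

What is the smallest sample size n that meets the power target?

n = 16

For power 0.9 need Φ(δ − z_{0.005}) = 0.9, so δ = z_{0.005} + z_{0.10} = 2.576 + 1.282 = 3.857.
δ = d·√n ⇒ n = (δ/d)² = (3.857 / 0.99)² = 15.18.
Rounding up, n = 16.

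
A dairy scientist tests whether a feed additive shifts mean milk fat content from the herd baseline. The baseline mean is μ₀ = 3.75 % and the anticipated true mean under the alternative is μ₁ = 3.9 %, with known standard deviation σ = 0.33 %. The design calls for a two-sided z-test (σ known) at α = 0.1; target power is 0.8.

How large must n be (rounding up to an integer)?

Standardized effect: d = |μ₁ − μ₀| / σ = |3.9 − 3.75| / 0.33 = 0.4545
Set Φ(δ − 1.645) = 0.8; then δ − 1.645 = Φ⁻¹(0.8) = 0.842, giving δ = 2.486.
(For δ > 0 the lower-tail rejection region contributes negligibly to power, so the one-term inversion is standard.)
δ = d·√n ⇒ n = (δ/d)² = (2.486 / 0.4545)² = 29.92.
Rounding up, n = 30.

n = 30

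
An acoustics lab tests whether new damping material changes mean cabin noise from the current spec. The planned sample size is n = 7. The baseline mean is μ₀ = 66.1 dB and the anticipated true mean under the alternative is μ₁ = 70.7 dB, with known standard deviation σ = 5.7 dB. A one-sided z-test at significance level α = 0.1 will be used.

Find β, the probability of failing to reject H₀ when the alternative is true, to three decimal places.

β ≈ 0.197

Standardized effect: d = |μ₁ − μ₀| / σ = |70.7 − 66.1| / 5.7 = 0.8070
Noncentrality parameter: δ = d·√n = 0.8070 × √7 = 2.1352
One-sided α = 0.1 → critical value z_{0.1} = 1.282.
Power = P(Z > 1.282 − δ) = Φ(0.854) = 0.8033.
Type II error: β = 1 − power = 1 − 0.8033 = 0.1967.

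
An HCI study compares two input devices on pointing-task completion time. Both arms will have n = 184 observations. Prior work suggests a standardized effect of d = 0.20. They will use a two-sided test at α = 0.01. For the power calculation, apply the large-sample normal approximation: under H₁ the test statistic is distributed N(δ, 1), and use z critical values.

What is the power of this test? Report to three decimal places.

Power ≈ 0.255

Noncentrality parameter: δ = d·√(n/2) = 0.20 × √(184/2) = 1.9183
Critical value for a two-sided test at α = 0.01: z_{α/2} = 2.576.
Power = Φ(δ − 2.576) + Φ(−δ − 2.576) = Φ(-0.657) + Φ(-4.494) = 0.2554 + 0.0000 = 0.2554.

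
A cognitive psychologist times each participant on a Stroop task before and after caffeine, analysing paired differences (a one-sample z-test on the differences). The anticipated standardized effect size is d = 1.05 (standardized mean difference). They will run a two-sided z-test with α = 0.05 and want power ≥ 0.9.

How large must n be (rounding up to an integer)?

Set Φ(δ − 1.960) = 0.9; then δ − 1.960 = Φ⁻¹(0.9) = 1.282, giving δ = 3.242.
(The Φ(−δ − z_{α/2}) term is vanishingly small for δ > 0 and is dropped in the standard sample-size formula.)
δ = d·√n ⇒ n = (δ/d)² = (3.242 / 1.05)² = 9.53.
Round up to the next whole unit.

n = 10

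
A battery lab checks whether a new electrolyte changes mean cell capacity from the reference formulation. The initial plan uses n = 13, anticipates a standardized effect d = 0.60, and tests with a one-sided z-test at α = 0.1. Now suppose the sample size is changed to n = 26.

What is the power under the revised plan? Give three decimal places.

With n = 26: δ = d·√n = 0.60 × √26 = 3.0594. Critical value z_{0.1} = 1.282.
Revised power = Φ(δ − 1.282) = Φ(1.778) = 0.9623.

Power ≈ 0.962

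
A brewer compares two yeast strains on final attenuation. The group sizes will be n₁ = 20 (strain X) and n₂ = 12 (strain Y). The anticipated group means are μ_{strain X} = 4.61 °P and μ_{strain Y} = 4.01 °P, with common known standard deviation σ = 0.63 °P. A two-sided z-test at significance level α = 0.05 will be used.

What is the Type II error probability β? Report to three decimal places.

β ≈ 0.258

Standardized effect: d = |μ_{strain X} − μ_{strain Y}| / σ = |4.61 − 4.01| / 0.63 = 0.9524
Noncentrality parameter: δ = d / √(1/n₁ + 1/n₂) = 0.9524 / √(1/20 + 1/12) = 2.6082
Two-sided α = 0.05 → critical value z_{0.025} = 1.960.
Power = Φ(δ − 1.960) + Φ(−δ − 1.960) = Φ(0.648) + Φ(-4.568) = 0.7416 + 0.0000 = 0.7416.
Type II error: β = 1 − power = 1 − 0.7416 = 0.2584.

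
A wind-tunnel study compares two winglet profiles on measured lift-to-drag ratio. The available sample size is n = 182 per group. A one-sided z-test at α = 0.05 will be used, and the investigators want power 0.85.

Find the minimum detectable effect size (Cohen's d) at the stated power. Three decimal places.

d ≈ 0.281

Required noncentrality: δ = z_{0.05} + z_{0.15} = 1.645 + 1.036 = 2.681.
δ = d·√(n/2) ⇒ d = δ/√(n/2) = 2.681/√(182/2) = 0.2811.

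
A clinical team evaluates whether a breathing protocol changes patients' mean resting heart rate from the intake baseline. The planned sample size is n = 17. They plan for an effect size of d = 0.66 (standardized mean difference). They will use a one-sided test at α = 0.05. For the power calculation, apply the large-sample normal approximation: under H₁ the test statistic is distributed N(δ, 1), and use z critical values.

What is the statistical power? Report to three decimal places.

Noncentrality parameter: δ = d·√n = 0.66 × √17 = 2.7212
One-sided α = 0.05 → critical value z_{0.05} = 1.645.
Power = Φ(δ − 1.645) = Φ(1.076) = 0.8591.

Power ≈ 0.859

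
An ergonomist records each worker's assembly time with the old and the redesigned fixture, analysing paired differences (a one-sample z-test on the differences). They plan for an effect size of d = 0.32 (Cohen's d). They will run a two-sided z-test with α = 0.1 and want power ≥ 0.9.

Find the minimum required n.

For power 0.9 need Φ(δ − z_{0.05}) = 0.9, so δ = z_{0.05} + z_{0.10} = 1.645 + 1.282 = 2.926.
(For δ > 0 the lower-tail rejection region contributes negligibly to power, so the one-term inversion is standard.)
δ = d·√n ⇒ n = (δ/d)² = (2.926 / 0.32)² = 83.63.
Round up to the next whole unit.

n = 84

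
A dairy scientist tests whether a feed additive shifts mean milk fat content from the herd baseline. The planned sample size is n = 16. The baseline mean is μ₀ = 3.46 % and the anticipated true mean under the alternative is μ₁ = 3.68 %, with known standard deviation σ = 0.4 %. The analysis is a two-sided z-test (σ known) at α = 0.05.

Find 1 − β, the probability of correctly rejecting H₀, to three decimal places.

Standardized effect: d = |μ₁ − μ₀| / σ = |3.68 − 3.46| / 0.4 = 0.5500
Noncentrality parameter: δ = d·√n = 0.5500 × √16 = 2.2000
Critical value for a two-sided test at α = 0.05: z_{α/2} = 1.960.
Power = Φ(δ − 1.960) + Φ(−δ − 1.960) = Φ(0.240) + Φ(-4.160) = 0.5948 + 0.0000 = 0.5949.

Power ≈ 0.595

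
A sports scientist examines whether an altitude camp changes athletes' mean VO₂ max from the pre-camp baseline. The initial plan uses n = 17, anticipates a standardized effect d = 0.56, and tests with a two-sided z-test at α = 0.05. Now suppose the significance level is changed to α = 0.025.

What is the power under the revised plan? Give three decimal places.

Power ≈ 0.527

δ = d·√n = 0.56 × √17 = 2.3089 (unchanged). New critical value: z_{0.0125} = 2.241.
Revised power = Φ(δ − 2.241) + Φ(−δ − 2.241) = Φ(0.068) + Φ(-4.550) = 0.5269 + 0.0000 = 0.5269.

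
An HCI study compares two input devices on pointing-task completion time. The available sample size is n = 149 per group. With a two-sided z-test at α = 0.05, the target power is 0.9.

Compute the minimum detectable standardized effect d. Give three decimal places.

d ≈ 0.376

Need Φ(δ − 1.960) = 0.9, so δ = 1.960 + 1.282 = 3.242.
(The second rejection-region term Φ(−δ − z_{α/2}) is negligible and dropped.)
δ = d·√(n/2) ⇒ d = δ/√(n/2) = 3.242/√(149/2) = 0.3756.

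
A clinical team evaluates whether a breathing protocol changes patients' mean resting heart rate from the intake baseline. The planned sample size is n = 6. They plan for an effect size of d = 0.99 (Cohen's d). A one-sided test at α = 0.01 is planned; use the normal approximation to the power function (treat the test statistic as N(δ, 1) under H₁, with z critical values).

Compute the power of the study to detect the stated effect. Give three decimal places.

Noncentrality parameter: δ = d·√n = 0.99 × √6 = 2.4250
One-sided α = 0.01 → critical value z_{0.01} = 2.326.
Power = P(Z > 2.326 − δ) = Φ(0.099) = 0.5393.

Power ≈ 0.539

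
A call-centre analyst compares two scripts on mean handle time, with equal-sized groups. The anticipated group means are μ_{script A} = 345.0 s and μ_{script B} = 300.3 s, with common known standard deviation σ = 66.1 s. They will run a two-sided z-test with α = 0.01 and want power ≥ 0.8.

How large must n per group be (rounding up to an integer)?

Standardized effect: d = |μ_{script A} − μ_{script B}| / σ = |345.0 − 300.3| / 66.1 = 0.6762
Set Φ(δ − 2.576) = 0.8; then δ − 2.576 = Φ⁻¹(0.8) = 0.842, giving δ = 3.417.
(The Φ(−δ − z_{α/2}) term is vanishingly small for δ > 0 and is dropped in the standard sample-size formula.)
δ = d·√(n/2) ⇒ n = 2(δ/d)² = 2 × (3.417 / 0.6762)² = 51.08.
Rounding up, n = 52 per group.

n = 52 per group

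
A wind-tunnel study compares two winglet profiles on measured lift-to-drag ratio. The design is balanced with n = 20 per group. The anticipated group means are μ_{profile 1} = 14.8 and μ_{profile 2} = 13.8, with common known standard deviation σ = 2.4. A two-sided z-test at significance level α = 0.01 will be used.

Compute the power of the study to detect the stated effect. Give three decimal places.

Power ≈ 0.104

Standardized effect: d = |μ_{profile 1} − μ_{profile 2}| / σ = |14.8 − 13.8| / 2.4 = 0.4167
Noncentrality parameter: δ = d·√(n/2) = 0.4167 × √(20/2) = 1.3176
Two-sided α = 0.01 → critical value z_{0.005} = 2.576.
Power = Φ(δ − 2.576) + Φ(−δ − 2.576) = Φ(-1.258) + Φ(-3.893) = 0.1042 + 0.0000 = 0.1042.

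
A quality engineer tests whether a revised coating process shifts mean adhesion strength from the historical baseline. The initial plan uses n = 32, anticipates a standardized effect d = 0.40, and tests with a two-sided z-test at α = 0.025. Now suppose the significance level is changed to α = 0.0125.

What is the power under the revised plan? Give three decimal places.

Power ≈ 0.407

δ = d·√n = 0.40 × √32 = 2.2627 (unchanged). New critical value: z_{0.0063} = 2.498.
Revised power = Φ(δ − 2.498) + Φ(−δ − 2.498) = Φ(-0.235) + Φ(-4.760) = 0.4071 + 0.0000 = 0.4071.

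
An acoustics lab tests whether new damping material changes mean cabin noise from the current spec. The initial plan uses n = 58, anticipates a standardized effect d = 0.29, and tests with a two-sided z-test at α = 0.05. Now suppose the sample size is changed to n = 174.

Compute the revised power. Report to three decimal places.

Power ≈ 0.969

With n = 174: δ = d·√n = 0.29 × √174 = 3.8254. Critical value z_{0.025} = 1.960.
Revised power = Φ(δ − 1.960) + Φ(−δ − 1.960) = Φ(1.865) + Φ(-5.785) = 0.9689 + 0.0000 = 0.9689.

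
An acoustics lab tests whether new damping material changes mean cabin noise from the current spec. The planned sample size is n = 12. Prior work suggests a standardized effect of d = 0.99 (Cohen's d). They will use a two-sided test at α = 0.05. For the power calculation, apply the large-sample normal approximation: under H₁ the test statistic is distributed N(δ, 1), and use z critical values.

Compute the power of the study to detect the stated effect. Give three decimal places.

Noncentrality parameter: δ = d·√n = 0.99 × √12 = 3.4295
Two-sided α = 0.05 → critical value z_{0.025} = 1.960.
Power = Φ(δ − 1.960) + Φ(−δ − 1.960) = Φ(1.469) + Φ(-5.389) = 0.9292 + 0.0000 = 0.9292.

Power ≈ 0.929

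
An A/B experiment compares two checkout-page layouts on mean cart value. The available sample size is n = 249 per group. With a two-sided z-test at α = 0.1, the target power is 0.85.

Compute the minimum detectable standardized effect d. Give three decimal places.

d ≈ 0.240

Required noncentrality: δ = z_{0.05} + z_{0.15} = 1.645 + 1.036 = 2.681.
(The second rejection-region term Φ(−δ − z_{α/2}) is negligible and dropped.)
δ = d·√(n/2) ⇒ d = δ/√(n/2) = 2.681/√(249/2) = 0.2403.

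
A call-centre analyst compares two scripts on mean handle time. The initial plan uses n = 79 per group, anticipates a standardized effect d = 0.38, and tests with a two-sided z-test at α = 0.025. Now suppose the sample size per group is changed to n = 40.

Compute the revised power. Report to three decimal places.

With n = 40 per group: δ = d·√(n/2) = 0.38 × √(40/2) = 1.6994. Critical value z_{0.0125} = 2.241.
Revised power = Φ(δ − 2.241) + Φ(−δ − 2.241) = Φ(-0.542) + Φ(-3.941) = 0.2939 + 0.0000 = 0.2940.

Power ≈ 0.294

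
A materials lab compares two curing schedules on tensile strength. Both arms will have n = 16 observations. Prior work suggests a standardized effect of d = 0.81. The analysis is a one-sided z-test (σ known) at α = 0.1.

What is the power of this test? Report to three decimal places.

Power ≈ 0.844

Noncentrality parameter: δ = d·√(n/2) = 0.81 × √(16/2) = 2.2910
Critical value for a one-sided test at α = 0.1: z_α = 1.282.
Power = P(Z > 1.282 − δ) = Φ(1.009) = 0.8436.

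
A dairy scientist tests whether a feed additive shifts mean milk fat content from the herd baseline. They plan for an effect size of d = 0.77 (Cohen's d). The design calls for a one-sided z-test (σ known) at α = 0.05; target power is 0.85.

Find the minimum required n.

Set Φ(δ − 1.645) = 0.85; then δ − 1.645 = Φ⁻¹(0.85) = 1.036, giving δ = 2.681.
δ = d·√n ⇒ n = (δ/d)² = (2.681 / 0.77)² = 12.13.
Round up to the next whole unit.

n = 13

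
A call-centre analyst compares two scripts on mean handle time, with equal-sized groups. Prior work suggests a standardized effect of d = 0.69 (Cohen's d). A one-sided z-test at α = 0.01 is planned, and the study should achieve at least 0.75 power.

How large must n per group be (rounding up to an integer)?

n = 38 per group

For power 0.75 need Φ(δ − z_{0.01}) = 0.75, so δ = z_{0.01} + z_{0.25} = 2.326 + 0.674 = 3.001.
δ = d·√(n/2) ⇒ n = 2(δ/d)² = 2 × (3.001 / 0.69)² = 37.83.
Rounding up, n = 38 per group.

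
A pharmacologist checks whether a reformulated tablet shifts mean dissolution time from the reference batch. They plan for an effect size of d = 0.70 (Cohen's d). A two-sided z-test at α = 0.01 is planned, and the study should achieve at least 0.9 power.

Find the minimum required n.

n = 31

Set Φ(δ − 2.576) = 0.9; then δ − 2.576 = Φ⁻¹(0.9) = 1.282, giving δ = 3.857.
(The Φ(−δ − z_{α/2}) term is vanishingly small for δ > 0 and is dropped in the standard sample-size formula.)
δ = d·√n ⇒ n = (δ/d)² = (3.857 / 0.70)² = 30.37.
Round up to the next whole unit.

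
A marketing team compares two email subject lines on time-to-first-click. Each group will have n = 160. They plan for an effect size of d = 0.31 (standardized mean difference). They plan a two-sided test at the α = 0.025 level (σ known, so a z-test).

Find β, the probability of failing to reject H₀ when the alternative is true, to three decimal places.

β ≈ 0.298

Noncentrality parameter: δ = d·√(n/2) = 0.31 × √(160/2) = 2.7727
Critical value for a two-sided test at α = 0.025: z_{α/2} = 2.241.
Power = Φ(δ − 2.241) + Φ(−δ − 2.241) = Φ(0.531) + Φ(-5.014) = 0.7024 + 0.0000 = 0.7024.
Type II error: β = 1 − power = 1 − 0.7024 = 0.2976.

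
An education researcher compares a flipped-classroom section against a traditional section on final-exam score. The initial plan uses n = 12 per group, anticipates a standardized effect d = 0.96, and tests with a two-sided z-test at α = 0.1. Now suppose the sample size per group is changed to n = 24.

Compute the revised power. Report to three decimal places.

Power ≈ 0.954

With n = 24 per group: δ = d·√(n/2) = 0.96 × √(24/2) = 3.3255. Critical value z_{0.05} = 1.645.
Revised power = Φ(δ − 1.645) + Φ(−δ − 1.645) = Φ(1.681) + Φ(-4.970) = 0.9536 + 0.0000 = 0.9536.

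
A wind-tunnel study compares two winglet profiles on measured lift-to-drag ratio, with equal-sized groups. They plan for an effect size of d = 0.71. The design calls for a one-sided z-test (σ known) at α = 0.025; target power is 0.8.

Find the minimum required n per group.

Set Φ(δ − 1.960) = 0.8; then δ − 1.960 = Φ⁻¹(0.8) = 0.842, giving δ = 2.802.
δ = d·√(n/2) ⇒ n = 2(δ/d)² = 2 × (2.802 / 0.71)² = 31.14.
Round up to the next whole unit.

n = 32 per group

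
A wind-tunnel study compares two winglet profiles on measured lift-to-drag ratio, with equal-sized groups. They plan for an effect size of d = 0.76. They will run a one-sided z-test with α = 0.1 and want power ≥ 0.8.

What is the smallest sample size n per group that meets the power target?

For power 0.8 need Φ(δ − z_{0.1}) = 0.8, so δ = z_{0.1} + z_{0.20} = 1.282 + 0.842 = 2.123.
δ = d·√(n/2) ⇒ n = 2(δ/d)² = 2 × (2.123 / 0.76)² = 15.61.
Rounding up, n = 16 per group.

n = 16 per group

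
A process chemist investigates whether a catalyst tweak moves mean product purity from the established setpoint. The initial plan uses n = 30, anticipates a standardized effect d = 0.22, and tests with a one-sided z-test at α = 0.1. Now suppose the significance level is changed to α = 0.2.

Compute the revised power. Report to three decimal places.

δ = d·√n = 0.22 × √30 = 1.2050 (unchanged). New critical value: z_{0.2} = 0.842.
Revised power = P(Z > 0.842 − δ) = Φ(0.363) = 0.6418.

Power ≈ 0.642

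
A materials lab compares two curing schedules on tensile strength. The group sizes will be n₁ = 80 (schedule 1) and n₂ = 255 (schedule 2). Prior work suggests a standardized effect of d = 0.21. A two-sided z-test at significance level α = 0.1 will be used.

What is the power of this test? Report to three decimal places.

Noncentrality parameter: δ = d / √(1/n₁ + 1/n₂) = 0.21 / √(1/80 + 1/255) = 1.6387
Two-sided α = 0.1 → critical value z_{0.05} = 1.645.
Power = Φ(δ − 1.645) + Φ(−δ − 1.645) = Φ(-0.006) + Φ(-3.284) = 0.4976 + 0.0005 = 0.4981.

Power ≈ 0.498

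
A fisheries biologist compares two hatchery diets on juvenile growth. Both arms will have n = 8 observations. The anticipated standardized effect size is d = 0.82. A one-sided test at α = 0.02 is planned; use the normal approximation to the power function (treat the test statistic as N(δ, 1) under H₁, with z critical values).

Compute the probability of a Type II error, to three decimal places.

β ≈ 0.660

Noncentrality parameter: δ = d·√(n/2) = 0.82 × √(8/2) = 1.6400
One-sided α = 0.02 → critical value z_{0.02} = 2.054.
Power = P(Z > 2.054 − δ) = Φ(-0.414) = 0.3395.
Type II error: β = 1 − power = 1 − 0.3395 = 0.6605.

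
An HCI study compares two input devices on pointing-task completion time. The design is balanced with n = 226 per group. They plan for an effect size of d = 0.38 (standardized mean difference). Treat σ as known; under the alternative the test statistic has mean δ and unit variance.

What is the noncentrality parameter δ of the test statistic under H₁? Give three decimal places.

δ ≈ 4.039

δ = d·√(n/2) = 0.38 × √(226/2) = 4.0395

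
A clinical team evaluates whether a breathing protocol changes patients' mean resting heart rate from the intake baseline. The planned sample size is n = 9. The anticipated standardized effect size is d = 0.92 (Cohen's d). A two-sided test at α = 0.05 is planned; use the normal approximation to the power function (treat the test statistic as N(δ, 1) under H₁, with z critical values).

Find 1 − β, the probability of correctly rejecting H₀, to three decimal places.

Power ≈ 0.788

Noncentrality parameter: δ = d·√n = 0.92 × √9 = 2.7600
Critical value for a two-sided test at α = 0.05: z_{α/2} = 1.960.
Power = Φ(δ − 1.960) + Φ(−δ − 1.960) = Φ(0.800) + Φ(-4.720) = 0.7882 + 0.0000 = 0.7882.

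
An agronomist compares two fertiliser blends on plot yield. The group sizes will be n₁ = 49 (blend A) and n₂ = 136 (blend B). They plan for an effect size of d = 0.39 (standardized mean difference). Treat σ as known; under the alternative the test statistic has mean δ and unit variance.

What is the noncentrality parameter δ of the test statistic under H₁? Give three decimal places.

δ = d / √(1/n₁ + 1/n₂) = 0.39 / √(1/49 + 1/136) = 2.3407

δ ≈ 2.341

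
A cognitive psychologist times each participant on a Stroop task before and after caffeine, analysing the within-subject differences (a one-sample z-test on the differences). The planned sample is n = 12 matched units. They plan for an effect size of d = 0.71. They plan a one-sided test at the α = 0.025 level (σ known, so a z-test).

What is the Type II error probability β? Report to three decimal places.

Noncentrality parameter: λ = d·√n = 0.71 × √12 = 2.4595
One-sided α = 0.025 → critical value z_{0.025} = 1.960.
Power = P(Z > 1.960 − λ) = Φ(0.500) = 0.6913.
Type II error: β = 1 − power = 1 − 0.6913 = 0.3087.

β ≈ 0.309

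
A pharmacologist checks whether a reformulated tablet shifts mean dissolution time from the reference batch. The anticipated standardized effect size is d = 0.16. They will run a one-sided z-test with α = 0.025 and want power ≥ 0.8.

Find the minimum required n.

For power 0.8 need Φ(δ − z_{0.025}) = 0.8, so δ = z_{0.025} + z_{0.20} = 1.960 + 0.842 = 2.802.
δ = d·√n ⇒ n = (δ/d)² = (2.802 / 0.16)² = 306.60.
Round up to the next whole unit.

n = 307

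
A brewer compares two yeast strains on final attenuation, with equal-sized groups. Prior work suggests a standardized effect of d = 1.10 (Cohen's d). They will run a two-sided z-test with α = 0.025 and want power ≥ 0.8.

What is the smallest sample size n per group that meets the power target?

n = 16 per group

Set Φ(δ − 2.241) = 0.8; then δ − 2.241 = Φ⁻¹(0.8) = 0.842, giving δ = 3.083.
(For δ > 0 the lower-tail rejection region contributes negligibly to power, so the one-term inversion is standard.)
δ = d·√(n/2) ⇒ n = 2(δ/d)² = 2 × (3.083 / 1.10)² = 15.71.
Round up to the next whole unit.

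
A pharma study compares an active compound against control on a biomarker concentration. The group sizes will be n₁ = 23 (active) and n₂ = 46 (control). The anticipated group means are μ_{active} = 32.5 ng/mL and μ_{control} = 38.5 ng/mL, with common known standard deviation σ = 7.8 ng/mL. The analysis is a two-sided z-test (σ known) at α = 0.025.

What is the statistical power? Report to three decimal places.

Standardized effect: d = |μ_{active} − μ_{control}| / σ = |32.5 − 38.5| / 7.8 = 0.7692
Noncentrality parameter: δ = d / √(1/n₁ + 1/n₂) = 0.7692 / √(1/23 + 1/46) = 3.0121
Critical value for a two-sided test at α = 0.025: z_{α/2} = 2.241.
Power = Φ(δ − 2.241) + Φ(−δ − 2.241) = Φ(0.771) + Φ(-5.254) = 0.7796 + 0.0000 = 0.7796.

Power ≈ 0.780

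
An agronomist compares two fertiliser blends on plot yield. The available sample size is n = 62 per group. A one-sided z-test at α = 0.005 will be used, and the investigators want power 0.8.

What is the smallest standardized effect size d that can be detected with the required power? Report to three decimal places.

Need Φ(δ − 2.576) = 0.8, so δ = 2.576 + 0.842 = 3.417.
δ = d·√(n/2) ⇒ d = δ/√(n/2) = 3.417/√(62/2) = 0.6138.

d ≈ 0.614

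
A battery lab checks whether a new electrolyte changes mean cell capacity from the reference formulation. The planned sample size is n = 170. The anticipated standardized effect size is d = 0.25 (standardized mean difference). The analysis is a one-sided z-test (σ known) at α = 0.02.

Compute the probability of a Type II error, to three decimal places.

β ≈ 0.114

Noncentrality parameter: δ = d·√n = 0.25 × √170 = 3.2596
Critical value for a one-sided test at α = 0.02: z_α = 2.054.
Power = P(Z > 2.054 − δ) = Φ(1.206) = 0.8861.
Type II error: β = 1 − power = 1 − 0.8861 = 0.1139.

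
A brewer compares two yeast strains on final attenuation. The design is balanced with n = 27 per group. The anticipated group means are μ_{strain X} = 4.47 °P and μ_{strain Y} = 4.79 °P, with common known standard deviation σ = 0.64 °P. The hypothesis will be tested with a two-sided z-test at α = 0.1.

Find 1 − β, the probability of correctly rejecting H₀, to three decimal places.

Power ≈ 0.576

Standardized effect: d = |μ_{strain X} − μ_{strain Y}| / σ = |4.47 − 4.79| / 0.64 = 0.5000
Noncentrality parameter: δ = d·√(n/2) = 0.5000 × √(27/2) = 1.8371
Critical value for a two-sided test at α = 0.1: z_{α/2} = 1.645.
Power = Φ(δ − 1.645) + Φ(−δ − 1.645) = Φ(0.192) + Φ(-3.482) = 0.5762 + 0.0002 = 0.5765.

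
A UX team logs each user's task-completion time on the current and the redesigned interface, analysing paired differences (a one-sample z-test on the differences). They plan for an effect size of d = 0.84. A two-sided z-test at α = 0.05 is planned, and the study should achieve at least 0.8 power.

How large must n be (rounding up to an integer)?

Set Φ(δ − 1.960) = 0.8; then δ − 1.960 = Φ⁻¹(0.8) = 0.842, giving δ = 2.802.
(The Φ(−δ − z_{α/2}) term is vanishingly small for δ > 0 and is dropped in the standard sample-size formula.)
δ = d·√n ⇒ n = (δ/d)² = (2.802 / 0.84)² = 11.12.
Rounding up, n = 12.

n = 12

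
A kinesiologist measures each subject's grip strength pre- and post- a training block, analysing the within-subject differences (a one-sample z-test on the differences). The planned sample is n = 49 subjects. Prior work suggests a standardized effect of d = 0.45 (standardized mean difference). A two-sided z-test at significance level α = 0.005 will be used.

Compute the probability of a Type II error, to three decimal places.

Noncentrality parameter: δ = d·√n = 0.45 × √49 = 3.1500
Two-sided α = 0.005 → critical value z_{0.0025} = 2.807.
Power = Φ(δ − 2.807) + Φ(−δ − 2.807) = Φ(0.343) + Φ(-5.957) = 0.6342 + 0.0000 = 0.6342.
Type II error: β = 1 − power = 1 − 0.6342 = 0.3658.

β ≈ 0.366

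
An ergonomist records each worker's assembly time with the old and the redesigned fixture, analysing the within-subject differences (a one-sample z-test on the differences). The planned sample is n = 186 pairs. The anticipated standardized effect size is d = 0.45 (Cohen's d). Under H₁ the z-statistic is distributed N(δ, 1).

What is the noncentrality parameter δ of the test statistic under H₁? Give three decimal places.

δ ≈ 6.137

The noncentrality parameter scales effect size by the design's sample-size factor: δ = d·√n = 0.45 × √186 = 6.1372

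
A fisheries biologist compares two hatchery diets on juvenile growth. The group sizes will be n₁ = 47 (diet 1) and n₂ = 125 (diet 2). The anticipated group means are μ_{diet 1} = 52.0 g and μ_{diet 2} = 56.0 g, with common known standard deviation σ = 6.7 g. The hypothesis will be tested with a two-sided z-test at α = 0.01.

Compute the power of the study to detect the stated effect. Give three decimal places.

Standardized effect: d = |μ_{diet 1} − μ_{diet 2}| / σ = |52.0 − 56.0| / 6.7 = 0.5970
Noncentrality parameter: δ = d / √(1/n₁ + 1/n₂) = 0.5970 / √(1/47 + 1/125) = 3.4892
Critical value for a two-sided test at α = 0.01: z_{α/2} = 2.576.
Power = Φ(δ − 2.576) + Φ(−δ − 2.576) = Φ(0.913) + Φ(-6.065) = 0.8195 + 0.0000 = 0.8195.

Power ≈ 0.819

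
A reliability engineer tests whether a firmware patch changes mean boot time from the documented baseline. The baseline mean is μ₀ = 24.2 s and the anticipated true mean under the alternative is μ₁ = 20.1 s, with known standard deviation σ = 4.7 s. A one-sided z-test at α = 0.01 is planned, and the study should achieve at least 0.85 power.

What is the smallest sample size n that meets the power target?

n = 15

Standardized effect: d = |μ₁ − μ₀| / σ = |20.1 − 24.2| / 4.7 = 0.8723
Set Φ(δ − 2.326) = 0.85; then δ − 2.326 = Φ⁻¹(0.85) = 1.036, giving δ = 3.363.
δ = d·√n ⇒ n = (δ/d)² = (3.363 / 0.8723)² = 14.86.
Rounding up, n = 15.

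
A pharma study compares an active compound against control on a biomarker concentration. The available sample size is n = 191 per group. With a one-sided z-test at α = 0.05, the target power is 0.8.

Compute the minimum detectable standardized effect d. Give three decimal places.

Required noncentrality: δ = z_{0.05} + z_{0.20} = 1.645 + 0.842 = 2.486.
δ = d·√(n/2) ⇒ d = δ/√(n/2) = 2.486/√(191/2) = 0.2544.

d ≈ 0.254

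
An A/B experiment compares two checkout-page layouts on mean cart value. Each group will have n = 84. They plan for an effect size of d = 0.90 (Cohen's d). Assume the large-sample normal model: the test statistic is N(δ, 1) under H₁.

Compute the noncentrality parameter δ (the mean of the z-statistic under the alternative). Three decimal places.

The noncentrality parameter scales effect size by the design's sample-size factor: δ = d·√(n/2) = 0.90 × √(84/2) = 5.8327

δ ≈ 5.833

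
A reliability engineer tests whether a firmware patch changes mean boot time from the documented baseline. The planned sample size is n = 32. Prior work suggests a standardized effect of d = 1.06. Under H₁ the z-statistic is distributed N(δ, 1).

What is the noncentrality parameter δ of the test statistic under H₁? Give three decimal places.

The noncentrality parameter scales effect size by the design's sample-size factor: δ = d·√n = 1.06 × √32 = 5.9963

δ ≈ 5.996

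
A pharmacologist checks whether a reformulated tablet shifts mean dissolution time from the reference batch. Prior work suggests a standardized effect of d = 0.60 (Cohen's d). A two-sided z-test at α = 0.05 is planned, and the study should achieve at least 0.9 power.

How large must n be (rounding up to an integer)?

n = 30

For power 0.9 need Φ(δ − z_{0.025}) = 0.9, so δ = z_{0.025} + z_{0.10} = 1.960 + 1.282 = 3.242.
(Ignoring the negligible lower-tail rejection probability gives the usual closed-form inversion.)
δ = d·√n ⇒ n = (δ/d)² = (3.242 / 0.60)² = 29.19.
Round up to the next whole unit.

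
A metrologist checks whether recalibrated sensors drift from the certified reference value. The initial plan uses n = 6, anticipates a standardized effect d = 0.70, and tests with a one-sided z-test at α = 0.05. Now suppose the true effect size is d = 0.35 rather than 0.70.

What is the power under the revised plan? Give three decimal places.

Power ≈ 0.215

With d = 0.35: δ = d·√n = 0.35 × √6 = 0.8573. Critical value z_{0.05} = 1.645.
Revised power = P(Z > 1.645 − δ) = Φ(-0.788) = 0.2155.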